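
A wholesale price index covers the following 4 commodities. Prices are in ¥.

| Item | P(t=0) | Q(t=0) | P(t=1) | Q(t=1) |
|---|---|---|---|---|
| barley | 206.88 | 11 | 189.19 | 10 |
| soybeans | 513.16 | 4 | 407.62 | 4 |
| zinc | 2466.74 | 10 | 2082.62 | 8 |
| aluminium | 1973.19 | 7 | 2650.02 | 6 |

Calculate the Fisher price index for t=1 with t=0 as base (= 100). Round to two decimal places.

Laspeyres component (base-period weights):
ΣP(t=1)Q(t=0) = 189.19×11 + 407.62×4 + 2082.62×10 + 2650.02×7 = 2081.09 + 1630.48 + 20826.2 + 18550.14 = 43087.91
ΣP(t=0)Q(t=0) = 206.88×11 + 513.16×4 + 2466.74×10 + 1973.19×7 = 2275.68 + 2052.64 + 24667.4 + 13812.33 = 42808.05
L = 43087.91 / 42808.05 × 100 = 100.6538
Paasche component (current-period weights):
ΣP(t=1)Q(t=1) = 189.19×10 + 407.62×4 + 2082.62×8 + 2650.02×6 = 1891.9 + 1630.48 + 16660.96 + 15900.12 = 36083.46
ΣP(t=0)Q(t=1) = 206.88×10 + 513.16×4 + 2466.74×8 + 1973.19×6 = 2068.8 + 2052.64 + 19733.92 + 11839.14 = 35694.5
P = 36083.46 / 35694.5 × 100 = 101.0897
Fisher = √(L × P) = √(100.6538 × 101.0897) = 100.8715

100.87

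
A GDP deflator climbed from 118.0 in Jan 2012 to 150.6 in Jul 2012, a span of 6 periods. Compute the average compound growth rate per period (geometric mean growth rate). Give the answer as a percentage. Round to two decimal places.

Growth factor = (150.6/118.0)^(1/6) = (1.276271)^(1/6) = 1.041495
Growth rate = 1.041495 − 1 = 0.041495 = 4.1495%

4.15%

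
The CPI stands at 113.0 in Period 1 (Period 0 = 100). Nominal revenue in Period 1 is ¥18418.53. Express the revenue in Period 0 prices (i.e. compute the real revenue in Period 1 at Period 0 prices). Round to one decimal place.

16299.6

Real = Nominal ÷ (Index/100) = 18418.53 ÷ (113.0/100)
     = 18418.53 ÷ 1.130 = 16299.5841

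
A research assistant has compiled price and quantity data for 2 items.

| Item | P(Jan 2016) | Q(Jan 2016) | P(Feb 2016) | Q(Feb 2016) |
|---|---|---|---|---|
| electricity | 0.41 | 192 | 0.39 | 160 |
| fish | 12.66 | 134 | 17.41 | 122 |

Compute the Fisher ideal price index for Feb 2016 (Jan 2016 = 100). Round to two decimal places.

Laspeyres component (base-period weights):
ΣP(Feb 2016)Q(Jan 2016) = 0.39×192 + 17.41×134 = 74.88 + 2332.94 = 2407.82
ΣP(Jan 2016)Q(Jan 2016) = 0.41×192 + 12.66×134 = 78.72 + 1696.44 = 1775.16
L = 2407.82 / 1775.16 × 100 = 135.6396
Paasche component (current-period weights):
ΣP(Feb 2016)Q(Feb 2016) = 0.39×160 + 17.41×122 = 62.4 + 2124.02 = 2186.42
ΣP(Jan 2016)Q(Feb 2016) = 0.41×160 + 12.66×122 = 65.6 + 1544.52 = 1610.12
P = 2186.42 / 1610.12 × 100 = 135.7924
Fisher = √(L × P) = √(135.6396 × 135.7924) = 135.7160

135.72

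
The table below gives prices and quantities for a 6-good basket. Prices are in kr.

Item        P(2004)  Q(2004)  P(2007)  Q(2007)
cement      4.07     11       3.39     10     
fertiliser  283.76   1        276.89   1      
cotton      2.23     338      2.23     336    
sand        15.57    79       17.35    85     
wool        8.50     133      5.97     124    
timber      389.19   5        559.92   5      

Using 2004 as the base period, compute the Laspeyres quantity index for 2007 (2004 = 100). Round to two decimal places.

Laspeyres quantity index uses base-period prices as weights.
ΣP(2004)·Q(2007) = 4.07×10 + 283.76×1 + 2.23×336 + 15.57×85 + 8.50×124 + 389.19×5 = 40.7 + 283.76 + 749.28 + 1323.45 + 1054 + 1945.95 = 5397.14
ΣP(2004)·Q(2004) = 4.07×11 + 283.76×1 + 2.23×338 + 15.57×79 + 8.50×133 + 389.19×5 = 44.77 + 283.76 + 753.74 + 1230.03 + 1130.5 + 1945.95 = 5388.75
Index = 5397.14 / 5388.75 × 100 = 100.1557

100.16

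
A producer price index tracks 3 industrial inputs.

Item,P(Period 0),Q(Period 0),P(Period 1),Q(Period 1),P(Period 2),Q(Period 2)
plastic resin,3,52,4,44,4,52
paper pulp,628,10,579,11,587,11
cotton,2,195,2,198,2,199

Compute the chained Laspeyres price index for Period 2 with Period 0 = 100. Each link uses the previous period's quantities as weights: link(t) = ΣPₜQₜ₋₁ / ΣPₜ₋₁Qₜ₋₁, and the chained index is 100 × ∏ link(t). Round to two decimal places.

94.77

Link Period 0→Period 1:
ΣP(Period 1)Q(Period 0) = 4×52 + 579×10 + 2×195 = 208 + 5790 + 390 = 6388
ΣP(Period 0)Q(Period 0) = 3×52 + 628×10 + 2×195 = 156 + 6280 + 390 = 6826
link = 6388/6826 = 0.935834
Link Period 1→Period 2:
ΣP(Period 2)Q(Period 1) = 4×44 + 587×11 + 2×198 = 176 + 6457 + 396 = 7029
ΣP(Period 1)Q(Period 1) = 4×44 + 579×11 + 2×198 = 176 + 6369 + 396 = 6941
link = 7029/6941 = 1.012678
Chained index = 100 × 0.935834 × 1.012678 = 94.7698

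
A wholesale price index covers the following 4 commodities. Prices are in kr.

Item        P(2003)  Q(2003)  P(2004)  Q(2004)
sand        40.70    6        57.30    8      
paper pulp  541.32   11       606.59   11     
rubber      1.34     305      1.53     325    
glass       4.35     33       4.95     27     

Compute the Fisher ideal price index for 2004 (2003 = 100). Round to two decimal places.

113.43

Laspeyres component (base-period weights):
ΣP(2004)Q(2003) = 57.30×6 + 606.59×11 + 1.53×305 + 4.95×33 = 343.8 + 6672.49 + 466.65 + 163.35 = 7646.29
ΣP(2003)Q(2003) = 40.70×6 + 541.32×11 + 1.34×305 + 4.35×33 = 244.2 + 5954.52 + 408.7 + 143.55 = 6750.97
L = 7646.29 / 6750.97 × 100 = 113.2621
Paasche component (current-period weights):
ΣP(2004)Q(2004) = 57.30×8 + 606.59×11 + 1.53×325 + 4.95×27 = 458.4 + 6672.49 + 497.25 + 133.65 = 7761.79
ΣP(2003)Q(2004) = 40.70×8 + 541.32×11 + 1.34×325 + 4.35×27 = 325.6 + 5954.52 + 435.5 + 117.45 = 6833.07
P = 7761.79 / 6833.07 × 100 = 113.5915
Fisher = √(L × P) = √(113.2621 × 113.5915) = 113.4267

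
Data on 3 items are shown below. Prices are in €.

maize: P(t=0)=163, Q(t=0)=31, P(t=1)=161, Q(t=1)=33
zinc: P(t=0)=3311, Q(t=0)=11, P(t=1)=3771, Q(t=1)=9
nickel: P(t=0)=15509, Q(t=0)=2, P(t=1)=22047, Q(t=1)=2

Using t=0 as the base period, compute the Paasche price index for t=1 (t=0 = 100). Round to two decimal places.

125.91

Paasche price index uses current-period quantities as weights.
ΣP(t=1)·Q(t=1) = 161×33 + 3771×9 + 22047×2 = 5313 + 33939 + 44094 = 83346
ΣP(t=0)·Q(t=1) = 163×33 + 3311×9 + 15509×2 = 5379 + 29799 + 31018 = 66196
Index = 83346 / 66196 × 100 = 125.9079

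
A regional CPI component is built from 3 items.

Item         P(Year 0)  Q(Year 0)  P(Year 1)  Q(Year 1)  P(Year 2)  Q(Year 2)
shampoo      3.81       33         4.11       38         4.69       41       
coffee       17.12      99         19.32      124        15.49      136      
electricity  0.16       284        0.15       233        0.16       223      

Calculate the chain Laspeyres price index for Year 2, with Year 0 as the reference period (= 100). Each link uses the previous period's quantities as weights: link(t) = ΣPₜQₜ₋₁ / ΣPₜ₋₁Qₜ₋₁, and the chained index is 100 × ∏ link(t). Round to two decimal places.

Link Year 0→Year 1:
ΣP(Year 1)Q(Year 0) = 4.11×33 + 19.32×99 + 0.15×284 = 135.63 + 1912.68 + 42.6 = 2090.91
ΣP(Year 0)Q(Year 0) = 3.81×33 + 17.12×99 + 0.16×284 = 125.73 + 1694.88 + 45.44 = 1866.05
link = 2090.91/1866.05 = 1.120501
Link Year 1→Year 2:
ΣP(Year 2)Q(Year 1) = 4.69×38 + 15.49×124 + 0.16×233 = 178.22 + 1920.76 + 37.28 = 2136.26
ΣP(Year 1)Q(Year 1) = 4.11×38 + 19.32×124 + 0.15×233 = 156.18 + 2395.68 + 34.95 = 2586.81
link = 2136.26/2586.81 = 0.825828
Chained index = 100 × 1.120501 × 0.825828 = 92.5341

92.53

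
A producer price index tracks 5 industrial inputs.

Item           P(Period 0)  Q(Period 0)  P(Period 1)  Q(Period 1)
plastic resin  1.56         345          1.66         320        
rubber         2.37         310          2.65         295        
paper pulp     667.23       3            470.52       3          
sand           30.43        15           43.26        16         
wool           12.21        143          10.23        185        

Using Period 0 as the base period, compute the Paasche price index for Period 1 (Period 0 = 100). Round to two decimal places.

89.29

Paasche price index uses current-period quantities as weights.
ΣP(Period 1)·Q(Period 1) = 1.66×320 + 2.65×295 + 470.52×3 + 43.26×16 + 10.23×185 = 531.2 + 781.75 + 1411.56 + 692.16 + 1892.55 = 5309.22
ΣP(Period 0)·Q(Period 1) = 1.56×320 + 2.37×295 + 667.23×3 + 30.43×16 + 12.21×185 = 499.2 + 699.15 + 2001.69 + 486.88 + 2258.85 = 5945.77
Index = 5309.22 / 5945.77 × 100 = 89.2941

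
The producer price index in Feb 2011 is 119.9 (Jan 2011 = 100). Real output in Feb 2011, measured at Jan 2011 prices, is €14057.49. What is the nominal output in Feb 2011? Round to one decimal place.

Nominal = Real × (Index/100) = 14057.49 × (119.9/100)
        = 14057.49 × 1.199 = 16854.9305

16854.9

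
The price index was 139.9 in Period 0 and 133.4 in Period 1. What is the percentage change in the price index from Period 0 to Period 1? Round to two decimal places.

-4.65%

Change = (133.4 − 139.9) / 139.9 × 100
       = -6.5 / 139.9 × 100 = -4.6462%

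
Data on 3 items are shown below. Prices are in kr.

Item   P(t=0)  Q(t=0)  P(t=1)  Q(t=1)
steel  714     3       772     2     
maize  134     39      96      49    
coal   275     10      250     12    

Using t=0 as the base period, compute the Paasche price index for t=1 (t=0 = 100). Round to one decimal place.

81.9

Paasche price index uses current-period quantities as weights.
ΣP(t=1)·Q(t=1) = 772×2 + 96×49 + 250×12 = 1544 + 4704 + 3000 = 9248
ΣP(t=0)·Q(t=1) = 714×2 + 134×49 + 275×12 = 1428 + 6566 + 3300 = 11294
Index = 9248 / 11294 × 100 = 81.8842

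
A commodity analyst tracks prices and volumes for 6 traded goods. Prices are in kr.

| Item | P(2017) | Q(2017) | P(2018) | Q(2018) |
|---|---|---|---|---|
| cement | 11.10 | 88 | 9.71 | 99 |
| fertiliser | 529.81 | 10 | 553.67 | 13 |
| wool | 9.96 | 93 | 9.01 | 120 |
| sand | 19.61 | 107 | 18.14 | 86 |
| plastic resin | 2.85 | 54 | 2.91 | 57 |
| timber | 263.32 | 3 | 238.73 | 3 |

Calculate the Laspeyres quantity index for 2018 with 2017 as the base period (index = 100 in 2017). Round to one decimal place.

Laspeyres quantity index uses base-period prices as weights.
ΣP(2017)·Q(2018) = 11.10×99 + 529.81×13 + 9.96×120 + 19.61×86 + 2.85×57 + 263.32×3 = 1098.9 + 6887.53 + 1195.2 + 1686.46 + 162.45 + 789.96 = 11820.5
ΣP(2017)·Q(2017) = 11.10×88 + 529.81×10 + 9.96×93 + 19.61×107 + 2.85×54 + 263.32×3 = 976.8 + 5298.1 + 926.28 + 2098.27 + 153.9 + 789.96 = 10243.31
Index = 11820.5 / 10243.31 × 100 = 115.3973

115.4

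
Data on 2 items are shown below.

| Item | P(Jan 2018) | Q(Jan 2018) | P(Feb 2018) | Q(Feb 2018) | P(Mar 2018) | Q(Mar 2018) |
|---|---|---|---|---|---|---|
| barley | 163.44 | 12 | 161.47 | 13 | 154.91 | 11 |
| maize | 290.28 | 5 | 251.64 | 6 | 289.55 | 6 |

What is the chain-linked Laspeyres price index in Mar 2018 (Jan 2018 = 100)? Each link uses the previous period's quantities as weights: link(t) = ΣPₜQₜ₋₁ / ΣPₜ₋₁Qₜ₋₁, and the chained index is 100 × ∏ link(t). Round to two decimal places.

Link Jan 2018→Feb 2018:
ΣP(Feb 2018)Q(Jan 2018) = 161.47×12 + 251.64×5 = 1937.64 + 1258.2 = 3195.84
ΣP(Jan 2018)Q(Jan 2018) = 163.44×12 + 290.28×5 = 1961.28 + 1451.4 = 3412.68
link = 3195.84/3412.68 = 0.936460
Link Feb 2018→Mar 2018:
ΣP(Mar 2018)Q(Feb 2018) = 154.91×13 + 289.55×6 = 2013.83 + 1737.3 = 3751.13
ΣP(Feb 2018)Q(Feb 2018) = 161.47×13 + 251.64×6 = 2099.11 + 1509.84 = 3608.95
link = 3751.13/3608.95 = 1.039397
Chained index = 100 × 0.936460 × 1.039397 = 97.3354

97.34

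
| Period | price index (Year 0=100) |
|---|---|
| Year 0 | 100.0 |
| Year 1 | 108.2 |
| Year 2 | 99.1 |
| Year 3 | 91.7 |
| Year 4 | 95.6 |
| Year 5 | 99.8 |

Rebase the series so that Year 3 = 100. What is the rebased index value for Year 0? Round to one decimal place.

Rebased(Year 0) = 100.0 / 91.7 × 100 = 109.0513

109.1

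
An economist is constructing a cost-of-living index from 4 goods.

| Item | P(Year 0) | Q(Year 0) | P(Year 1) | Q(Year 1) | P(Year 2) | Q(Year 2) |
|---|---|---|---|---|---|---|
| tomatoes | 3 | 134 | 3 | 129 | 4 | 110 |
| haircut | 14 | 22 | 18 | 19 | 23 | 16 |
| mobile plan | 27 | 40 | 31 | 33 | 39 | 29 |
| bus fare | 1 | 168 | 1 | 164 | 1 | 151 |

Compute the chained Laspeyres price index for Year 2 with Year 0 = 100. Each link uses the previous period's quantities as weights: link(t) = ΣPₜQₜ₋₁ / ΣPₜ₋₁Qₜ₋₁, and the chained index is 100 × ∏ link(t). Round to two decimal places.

141.36

Link Year 0→Year 1:
ΣP(Year 1)Q(Year 0) = 3×134 + 18×22 + 31×40 + 1×168 = 402 + 396 + 1240 + 168 = 2206
ΣP(Year 0)Q(Year 0) = 3×134 + 14×22 + 27×40 + 1×168 = 402 + 308 + 1080 + 168 = 1958
link = 2206/1958 = 1.126660
Link Year 1→Year 2:
ΣP(Year 2)Q(Year 1) = 4×129 + 23×19 + 39×33 + 1×164 = 516 + 437 + 1287 + 164 = 2404
ΣP(Year 1)Q(Year 1) = 3×129 + 18×19 + 31×33 + 1×164 = 387 + 342 + 1023 + 164 = 1916
link = 2404/1916 = 1.254697
Chained index = 100 × 1.126660 × 1.254697 = 141.3617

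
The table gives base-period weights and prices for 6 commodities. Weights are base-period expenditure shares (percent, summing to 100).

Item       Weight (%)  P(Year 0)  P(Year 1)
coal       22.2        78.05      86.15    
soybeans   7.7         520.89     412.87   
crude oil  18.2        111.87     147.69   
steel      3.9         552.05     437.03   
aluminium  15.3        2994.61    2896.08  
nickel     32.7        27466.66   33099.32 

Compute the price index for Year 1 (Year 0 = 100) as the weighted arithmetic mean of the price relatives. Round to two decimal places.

coal: 22.2 × (86.15/78.05) = 22.2 × 1.103780 = 24.5039
soybeans: 7.7 × (412.87/520.89) = 7.7 × 0.792624 = 6.1032
crude oil: 18.2 × (147.69/111.87) = 18.2 × 1.320193 = 24.0275
steel: 3.9 × (437.03/552.05) = 3.9 × 0.791649 = 3.0874
aluminium: 15.3 × (2896.08/2994.61) = 15.3 × 0.967098 = 14.7966
nickel: 32.7 × (33099.32/27466.66) = 32.7 × 1.205073 = 39.4059
Index = Σ wᵢ·(p₁ᵢ/p₀ᵢ) = 24.5039 + 6.1032 + 24.0275 + 3.0874 + 14.7966 + 39.4059 = 111.9245

111.92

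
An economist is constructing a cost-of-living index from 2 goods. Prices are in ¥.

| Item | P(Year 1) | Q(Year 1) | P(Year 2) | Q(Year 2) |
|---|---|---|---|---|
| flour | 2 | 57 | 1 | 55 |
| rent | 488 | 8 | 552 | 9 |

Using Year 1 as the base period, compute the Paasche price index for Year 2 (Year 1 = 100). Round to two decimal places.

111.57

Paasche price index uses current-period quantities as weights.
ΣP(Year 2)·Q(Year 2) = 1×55 + 552×9 = 55 + 4968 = 5023
ΣP(Year 1)·Q(Year 2) = 2×55 + 488×9 = 110 + 4392 = 4502
Index = 5023 / 4502 × 100 = 111.5726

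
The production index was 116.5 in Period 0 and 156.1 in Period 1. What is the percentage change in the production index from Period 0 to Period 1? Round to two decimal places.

33.99%

Change = (156.1 − 116.5) / 116.5 × 100
       = 39.6 / 116.5 × 100 = 33.9914%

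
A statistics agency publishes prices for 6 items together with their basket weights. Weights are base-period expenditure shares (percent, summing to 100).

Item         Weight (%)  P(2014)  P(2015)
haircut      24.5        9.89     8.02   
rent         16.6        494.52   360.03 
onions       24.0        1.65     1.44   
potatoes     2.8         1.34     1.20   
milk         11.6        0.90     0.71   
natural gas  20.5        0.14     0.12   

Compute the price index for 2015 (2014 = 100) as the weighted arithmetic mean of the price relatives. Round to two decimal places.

82.13

haircut: 24.5 × (8.02/9.89) = 24.5 × 0.810920 = 19.8675
rent: 16.6 × (360.03/494.52) = 16.6 × 0.728039 = 12.0855
onions: 24.0 × (1.44/1.65) = 24.0 × 0.872727 = 20.9455
potatoes: 2.8 × (1.20/1.34) = 2.8 × 0.895522 = 2.5075
milk: 11.6 × (0.71/0.90) = 11.6 × 0.788889 = 9.1511
natural gas: 20.5 × (0.12/0.14) = 20.5 × 0.857143 = 17.5714
Index = Σ wᵢ·(p₁ᵢ/p₀ᵢ) = 19.8675 + 12.0855 + 20.9455 + 2.5075 + 9.1511 + 17.5714 = 82.1285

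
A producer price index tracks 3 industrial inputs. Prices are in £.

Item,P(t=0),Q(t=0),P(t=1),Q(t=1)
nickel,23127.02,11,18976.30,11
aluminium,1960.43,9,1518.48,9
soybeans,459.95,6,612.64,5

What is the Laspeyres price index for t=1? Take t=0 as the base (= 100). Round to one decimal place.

82.3

Laspeyres price index uses base-period quantities as weights.
ΣP(t=1)·Q(t=0) = 18976.30×11 + 1518.48×9 + 612.64×6 = 208739.3 + 13666.32 + 3675.84 = 226081.46
ΣP(t=0)·Q(t=0) = 23127.02×11 + 1960.43×9 + 459.95×6 = 254397.22 + 17643.87 + 2759.7 = 274800.79
Index = 226081.46 / 274800.79 × 100 = 82.2710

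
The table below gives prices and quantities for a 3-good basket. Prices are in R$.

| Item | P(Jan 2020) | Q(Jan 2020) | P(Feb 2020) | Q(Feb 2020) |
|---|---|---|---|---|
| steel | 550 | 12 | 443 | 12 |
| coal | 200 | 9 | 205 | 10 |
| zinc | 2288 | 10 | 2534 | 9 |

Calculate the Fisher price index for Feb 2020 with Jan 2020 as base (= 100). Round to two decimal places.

Laspeyres component (base-period weights):
ΣP(Feb 2020)Q(Jan 2020) = 443×12 + 205×9 + 2534×10 = 5316 + 1845 + 25340 = 32501
ΣP(Jan 2020)Q(Jan 2020) = 550×12 + 200×9 + 2288×10 = 6600 + 1800 + 22880 = 31280
L = 32501 / 31280 × 100 = 103.9035
Paasche component (current-period weights):
ΣP(Feb 2020)Q(Feb 2020) = 443×12 + 205×10 + 2534×9 = 5316 + 2050 + 22806 = 30172
ΣP(Jan 2020)Q(Feb 2020) = 550×12 + 200×10 + 2288×9 = 6600 + 2000 + 20592 = 29192
P = 30172 / 29192 × 100 = 103.3571
Fisher = √(L × P) = √(103.9035 × 103.3571) = 103.6299

103.63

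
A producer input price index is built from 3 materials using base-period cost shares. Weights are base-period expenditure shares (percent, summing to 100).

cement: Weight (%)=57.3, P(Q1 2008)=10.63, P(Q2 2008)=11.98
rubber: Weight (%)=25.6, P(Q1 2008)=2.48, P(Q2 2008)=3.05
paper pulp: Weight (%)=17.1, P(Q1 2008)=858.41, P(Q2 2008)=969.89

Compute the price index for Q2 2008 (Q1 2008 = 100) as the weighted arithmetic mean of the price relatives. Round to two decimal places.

115.38

cement: 57.3 × (11.98/10.63) = 57.3 × 1.126999 = 64.5770
rubber: 25.6 × (3.05/2.48) = 25.6 × 1.229839 = 31.4839
paper pulp: 17.1 × (969.89/858.41) = 17.1 × 1.129868 = 19.3207
Index = Σ wᵢ·(p₁ᵢ/p₀ᵢ) = 64.5770 + 31.4839 + 19.3207 = 115.3817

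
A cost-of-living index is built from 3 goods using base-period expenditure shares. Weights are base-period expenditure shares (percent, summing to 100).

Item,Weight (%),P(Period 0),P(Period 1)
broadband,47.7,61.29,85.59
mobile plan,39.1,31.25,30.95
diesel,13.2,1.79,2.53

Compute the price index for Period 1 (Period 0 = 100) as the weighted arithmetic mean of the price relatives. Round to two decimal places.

123.99

broadband: 47.7 × (85.59/61.29) = 47.7 × 1.396476 = 66.6119
mobile plan: 39.1 × (30.95/31.25) = 39.1 × 0.990400 = 38.7246
diesel: 13.2 × (2.53/1.79) = 13.2 × 1.413408 = 18.6570
Index = Σ wᵢ·(p₁ᵢ/p₀ᵢ) = 66.6119 + 38.7246 + 18.6570 = 123.9935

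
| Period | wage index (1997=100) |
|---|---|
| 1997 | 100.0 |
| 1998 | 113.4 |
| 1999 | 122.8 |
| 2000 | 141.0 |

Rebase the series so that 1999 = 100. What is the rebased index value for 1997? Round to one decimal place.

81.4

Rebased(1997) = 100.0 / 122.8 × 100 = 81.4332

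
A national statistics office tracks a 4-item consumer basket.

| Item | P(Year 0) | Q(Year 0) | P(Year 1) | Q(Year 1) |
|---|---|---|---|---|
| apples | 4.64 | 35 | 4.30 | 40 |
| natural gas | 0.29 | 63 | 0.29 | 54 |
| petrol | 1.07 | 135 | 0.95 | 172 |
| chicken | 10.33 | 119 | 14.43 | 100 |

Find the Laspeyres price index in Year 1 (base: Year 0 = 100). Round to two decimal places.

Laspeyres price index uses base-period quantities as weights.
ΣP(Year 1)·Q(Year 0) = 4.30×35 + 0.29×63 + 0.95×135 + 14.43×119 = 150.5 + 18.27 + 128.25 + 1717.17 = 2014.19
ΣP(Year 0)·Q(Year 0) = 4.64×35 + 0.29×63 + 1.07×135 + 10.33×119 = 162.4 + 18.27 + 144.45 + 1229.27 = 1554.39
Index = 2014.19 / 1554.39 × 100 = 129.5807

129.58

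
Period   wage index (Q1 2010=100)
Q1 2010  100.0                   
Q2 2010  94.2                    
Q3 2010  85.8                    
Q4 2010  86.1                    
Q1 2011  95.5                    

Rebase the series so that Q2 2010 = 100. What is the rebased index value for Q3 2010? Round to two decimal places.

Rebased(Q3 2010) = 85.8 / 94.2 × 100 = 91.0828

91.08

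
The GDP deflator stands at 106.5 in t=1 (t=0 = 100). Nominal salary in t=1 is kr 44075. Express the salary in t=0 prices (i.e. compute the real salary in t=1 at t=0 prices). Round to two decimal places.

41384.98

Real = Nominal ÷ (Index/100) = 44075 ÷ (106.5/100)
     = 44075 ÷ 1.065 = 41384.9765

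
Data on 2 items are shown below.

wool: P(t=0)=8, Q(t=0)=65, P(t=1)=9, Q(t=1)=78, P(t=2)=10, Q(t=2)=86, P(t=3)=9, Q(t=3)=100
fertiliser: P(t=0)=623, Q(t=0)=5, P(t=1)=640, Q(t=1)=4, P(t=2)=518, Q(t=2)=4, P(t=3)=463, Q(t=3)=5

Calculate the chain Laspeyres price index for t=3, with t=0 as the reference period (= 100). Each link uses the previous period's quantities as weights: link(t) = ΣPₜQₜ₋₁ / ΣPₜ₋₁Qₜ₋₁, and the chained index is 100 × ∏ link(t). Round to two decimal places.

81.54

Link t=0→t=1:
ΣP(t=1)Q(t=0) = 9×65 + 640×5 = 585 + 3200 = 3785
ΣP(t=0)Q(t=0) = 8×65 + 623×5 = 520 + 3115 = 3635
link = 3785/3635 = 1.041265
Link t=1→t=2:
ΣP(t=2)Q(t=1) = 10×78 + 518×4 = 780 + 2072 = 2852
ΣP(t=1)Q(t=1) = 9×78 + 640×4 = 702 + 2560 = 3262
link = 2852/3262 = 0.874310
Link t=2→t=3:
ΣP(t=3)Q(t=2) = 9×86 + 463×4 = 774 + 1852 = 2626
ΣP(t=2)Q(t=2) = 10×86 + 518×4 = 860 + 2072 = 2932
link = 2626/2932 = 0.895634
Chained index = 100 × 1.041265 × 0.874310 × 0.895634 = 81.5376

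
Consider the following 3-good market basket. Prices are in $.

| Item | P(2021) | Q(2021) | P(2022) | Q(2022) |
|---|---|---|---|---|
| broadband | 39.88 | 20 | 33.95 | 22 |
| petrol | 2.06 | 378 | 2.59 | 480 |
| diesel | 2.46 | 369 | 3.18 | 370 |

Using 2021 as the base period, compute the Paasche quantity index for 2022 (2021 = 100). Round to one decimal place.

Paasche quantity index uses current-period prices as weights.
ΣP(2022)·Q(2022) = 33.95×22 + 2.59×480 + 3.18×370 = 746.9 + 1243.2 + 1176.6 = 3166.7
ΣP(2022)·Q(2021) = 33.95×20 + 2.59×378 + 3.18×369 = 679 + 979.02 + 1173.42 = 2831.44
Index = 3166.7 / 2831.44 × 100 = 111.8406

111.8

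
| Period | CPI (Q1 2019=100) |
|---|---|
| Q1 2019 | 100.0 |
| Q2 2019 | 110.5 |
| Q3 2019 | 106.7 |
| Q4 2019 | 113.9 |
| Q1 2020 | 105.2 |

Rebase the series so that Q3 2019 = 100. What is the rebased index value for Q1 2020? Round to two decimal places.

Rebased(Q1 2020) = 105.2 / 106.7 × 100 = 98.5942

98.59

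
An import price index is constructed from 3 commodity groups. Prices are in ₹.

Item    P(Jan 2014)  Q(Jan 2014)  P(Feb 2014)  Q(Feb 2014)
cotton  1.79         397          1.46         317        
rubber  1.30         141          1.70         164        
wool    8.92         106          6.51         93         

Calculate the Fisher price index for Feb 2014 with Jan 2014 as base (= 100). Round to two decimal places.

82.85

Laspeyres component (base-period weights):
ΣP(Feb 2014)Q(Jan 2014) = 1.46×397 + 1.70×141 + 6.51×106 = 579.62 + 239.7 + 690.06 = 1509.38
ΣP(Jan 2014)Q(Jan 2014) = 1.79×397 + 1.30×141 + 8.92×106 = 710.63 + 183.3 + 945.52 = 1839.45
L = 1509.38 / 1839.45 × 100 = 82.0560
Paasche component (current-period weights):
ΣP(Feb 2014)Q(Feb 2014) = 1.46×317 + 1.70×164 + 6.51×93 = 462.82 + 278.8 + 605.43 = 1347.05
ΣP(Jan 2014)Q(Feb 2014) = 1.79×317 + 1.30×164 + 8.92×93 = 567.43 + 213.2 + 829.56 = 1610.19
P = 1347.05 / 1610.19 × 100 = 83.6578
Fisher = √(L × P) = √(82.0560 × 83.6578) = 82.8531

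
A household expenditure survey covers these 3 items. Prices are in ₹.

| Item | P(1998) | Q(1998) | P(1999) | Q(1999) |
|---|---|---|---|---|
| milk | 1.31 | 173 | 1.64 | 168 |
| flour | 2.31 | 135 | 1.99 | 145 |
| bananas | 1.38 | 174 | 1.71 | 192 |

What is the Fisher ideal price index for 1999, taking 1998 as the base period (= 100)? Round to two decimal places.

108.99

Laspeyres component (base-period weights):
ΣP(1999)Q(1998) = 1.64×173 + 1.99×135 + 1.71×174 = 283.72 + 268.65 + 297.54 = 849.91
ΣP(1998)Q(1998) = 1.31×173 + 2.31×135 + 1.38×174 = 226.63 + 311.85 + 240.12 = 778.6
L = 849.91 / 778.6 × 100 = 109.1587
Paasche component (current-period weights):
ΣP(1999)Q(1999) = 1.64×168 + 1.99×145 + 1.71×192 = 275.52 + 288.55 + 328.32 = 892.39
ΣP(1998)Q(1999) = 1.31×168 + 2.31×145 + 1.38×192 = 220.08 + 334.95 + 264.96 = 819.99
P = 892.39 / 819.99 × 100 = 108.8294
Fisher = √(L × P) = √(109.1587 × 108.8294) = 108.9939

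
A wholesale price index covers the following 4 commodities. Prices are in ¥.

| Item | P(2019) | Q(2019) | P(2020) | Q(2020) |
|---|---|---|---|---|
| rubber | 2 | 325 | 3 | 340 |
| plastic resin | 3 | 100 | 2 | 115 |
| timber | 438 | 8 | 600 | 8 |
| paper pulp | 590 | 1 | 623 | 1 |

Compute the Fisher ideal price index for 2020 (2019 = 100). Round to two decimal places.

Laspeyres component (base-period weights):
ΣP(2020)Q(2019) = 3×325 + 2×100 + 600×8 + 623×1 = 975 + 200 + 4800 + 623 = 6598
ΣP(2019)Q(2019) = 2×325 + 3×100 + 438×8 + 590×1 = 650 + 300 + 3504 + 590 = 5044
L = 6598 / 5044 × 100 = 130.8089
Paasche component (current-period weights):
ΣP(2020)Q(2020) = 3×340 + 2×115 + 600×8 + 623×1 = 1020 + 230 + 4800 + 623 = 6673
ΣP(2019)Q(2020) = 2×340 + 3×115 + 438×8 + 590×1 = 680 + 345 + 3504 + 590 = 5119
P = 6673 / 5119 × 100 = 130.3575
Fisher = √(L × P) = √(130.8089 × 130.3575) = 130.5830

130.58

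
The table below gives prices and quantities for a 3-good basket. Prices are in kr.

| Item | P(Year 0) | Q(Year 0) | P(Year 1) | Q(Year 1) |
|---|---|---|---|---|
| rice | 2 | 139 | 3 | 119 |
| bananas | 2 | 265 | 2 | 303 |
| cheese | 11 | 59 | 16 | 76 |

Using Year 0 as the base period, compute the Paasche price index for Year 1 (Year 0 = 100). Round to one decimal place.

129.7

Paasche price index uses current-period quantities as weights.
ΣP(Year 1)·Q(Year 1) = 3×119 + 2×303 + 16×76 = 357 + 606 + 1216 = 2179
ΣP(Year 0)·Q(Year 1) = 2×119 + 2×303 + 11×76 = 238 + 606 + 836 = 1680
Index = 2179 / 1680 × 100 = 129.7024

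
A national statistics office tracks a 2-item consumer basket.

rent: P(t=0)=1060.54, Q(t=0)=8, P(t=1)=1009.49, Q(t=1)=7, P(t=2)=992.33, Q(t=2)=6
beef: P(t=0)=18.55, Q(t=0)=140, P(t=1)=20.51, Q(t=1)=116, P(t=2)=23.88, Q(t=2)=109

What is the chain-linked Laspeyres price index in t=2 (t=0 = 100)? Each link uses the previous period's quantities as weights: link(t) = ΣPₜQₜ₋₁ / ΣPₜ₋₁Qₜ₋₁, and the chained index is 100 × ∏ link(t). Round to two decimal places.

Link t=0→t=1:
ΣP(t=1)Q(t=0) = 1009.49×8 + 20.51×140 = 8075.92 + 2871.4 = 10947.32
ΣP(t=0)Q(t=0) = 1060.54×8 + 18.55×140 = 8484.32 + 2597 = 11081.32
link = 10947.32/11081.32 = 0.987908
Link t=1→t=2:
ΣP(t=2)Q(t=1) = 992.33×7 + 23.88×116 = 6946.31 + 2770.08 = 9716.39
ΣP(t=1)Q(t=1) = 1009.49×7 + 20.51×116 = 7066.43 + 2379.16 = 9445.59
link = 9716.39/9445.59 = 1.028669
Chained index = 100 × 0.987908 × 1.028669 = 101.6230

101.62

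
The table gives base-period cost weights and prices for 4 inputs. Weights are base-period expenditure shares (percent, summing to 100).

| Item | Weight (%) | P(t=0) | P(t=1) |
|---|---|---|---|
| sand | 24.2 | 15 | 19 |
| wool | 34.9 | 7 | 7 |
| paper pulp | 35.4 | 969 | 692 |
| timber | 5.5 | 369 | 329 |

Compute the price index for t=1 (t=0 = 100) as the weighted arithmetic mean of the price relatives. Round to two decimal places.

95.74

sand: 24.2 × (19/15) = 24.2 × 1.266667 = 30.6533
wool: 34.9 × (7/7) = 34.9 × 1.000000 = 34.9000
paper pulp: 35.4 × (692/969) = 35.4 × 0.714138 = 25.2805
timber: 5.5 × (329/369) = 5.5 × 0.891599 = 4.9038
Index = Σ wᵢ·(p₁ᵢ/p₀ᵢ) = 30.6533 + 34.9000 + 25.2805 + 4.9038 = 95.7376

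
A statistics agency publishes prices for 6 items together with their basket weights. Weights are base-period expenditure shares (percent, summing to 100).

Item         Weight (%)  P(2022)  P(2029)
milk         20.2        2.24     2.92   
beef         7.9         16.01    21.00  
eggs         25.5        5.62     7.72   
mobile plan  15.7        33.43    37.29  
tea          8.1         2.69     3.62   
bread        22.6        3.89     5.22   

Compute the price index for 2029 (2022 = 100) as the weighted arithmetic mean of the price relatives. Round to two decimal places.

milk: 20.2 × (2.92/2.24) = 20.2 × 1.303571 = 26.3321
beef: 7.9 × (21.00/16.01) = 7.9 × 1.311680 = 10.3623
eggs: 25.5 × (7.72/5.62) = 25.5 × 1.373665 = 35.0285
mobile plan: 15.7 × (37.29/33.43) = 15.7 × 1.115465 = 17.5128
tea: 8.1 × (3.62/2.69) = 8.1 × 1.345725 = 10.9004
bread: 22.6 × (5.22/3.89) = 22.6 × 1.341902 = 30.3270
Index = Σ wᵢ·(p₁ᵢ/p₀ᵢ) = 26.3321 + 10.3623 + 35.0285 + 17.5128 + 10.9004 + 30.3270 = 130.4631

130.46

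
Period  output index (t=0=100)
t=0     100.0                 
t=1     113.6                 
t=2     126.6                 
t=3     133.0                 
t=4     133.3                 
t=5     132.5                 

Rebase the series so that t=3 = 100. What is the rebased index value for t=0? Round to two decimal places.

Rebased(t=0) = 100.0 / 133.0 × 100 = 75.1880

75.19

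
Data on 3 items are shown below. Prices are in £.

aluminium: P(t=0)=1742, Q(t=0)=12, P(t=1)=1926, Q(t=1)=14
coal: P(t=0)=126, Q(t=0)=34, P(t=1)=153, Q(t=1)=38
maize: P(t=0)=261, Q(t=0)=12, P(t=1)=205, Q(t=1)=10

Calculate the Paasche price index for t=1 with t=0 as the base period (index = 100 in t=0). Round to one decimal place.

109.6

Paasche price index uses current-period quantities as weights.
ΣP(t=1)·Q(t=1) = 1926×14 + 153×38 + 205×10 = 26964 + 5814 + 2050 = 34828
ΣP(t=0)·Q(t=1) = 1742×14 + 126×38 + 261×10 = 24388 + 4788 + 2610 = 31786
Index = 34828 / 31786 × 100 = 109.5703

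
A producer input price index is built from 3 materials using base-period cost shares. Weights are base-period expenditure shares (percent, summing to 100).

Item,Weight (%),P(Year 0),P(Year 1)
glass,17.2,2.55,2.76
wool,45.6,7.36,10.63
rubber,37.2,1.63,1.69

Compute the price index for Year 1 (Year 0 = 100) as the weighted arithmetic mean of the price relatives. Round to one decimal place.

123.0

glass: 17.2 × (2.76/2.55) = 17.2 × 1.082353 = 18.6165
wool: 45.6 × (10.63/7.36) = 45.6 × 1.444293 = 65.8598
rubber: 37.2 × (1.69/1.63) = 37.2 × 1.036810 = 38.5693
Index = Σ wᵢ·(p₁ᵢ/p₀ᵢ) = 18.6165 + 65.8598 + 38.5693 = 123.0456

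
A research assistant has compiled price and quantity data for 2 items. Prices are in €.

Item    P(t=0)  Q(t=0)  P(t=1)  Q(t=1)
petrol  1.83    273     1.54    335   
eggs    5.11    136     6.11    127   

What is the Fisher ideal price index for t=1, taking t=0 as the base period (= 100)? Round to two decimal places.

103.55

Laspeyres component (base-period weights):
ΣP(t=1)Q(t=0) = 1.54×273 + 6.11×136 = 420.42 + 830.96 = 1251.38
ΣP(t=0)Q(t=0) = 1.83×273 + 5.11×136 = 499.59 + 694.96 = 1194.55
L = 1251.38 / 1194.55 × 100 = 104.7574
Paasche component (current-period weights):
ΣP(t=1)Q(t=1) = 1.54×335 + 6.11×127 = 515.9 + 775.97 = 1291.87
ΣP(t=0)Q(t=1) = 1.83×335 + 5.11×127 = 613.05 + 648.97 = 1262.02
P = 1291.87 / 1262.02 × 100 = 102.3653
Fisher = √(L × P) = √(104.7574 × 102.3653) = 103.5544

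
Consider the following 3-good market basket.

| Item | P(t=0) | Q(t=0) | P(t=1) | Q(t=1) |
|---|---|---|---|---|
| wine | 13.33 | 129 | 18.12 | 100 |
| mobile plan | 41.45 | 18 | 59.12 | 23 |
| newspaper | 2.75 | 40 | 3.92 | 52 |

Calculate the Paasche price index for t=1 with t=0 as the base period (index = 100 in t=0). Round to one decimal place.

Paasche price index uses current-period quantities as weights.
ΣP(t=1)·Q(t=1) = 18.12×100 + 59.12×23 + 3.92×52 = 1812 + 1359.76 + 203.84 = 3375.6
ΣP(t=0)·Q(t=1) = 13.33×100 + 41.45×23 + 2.75×52 = 1333 + 953.35 + 143 = 2429.35
Index = 3375.6 / 2429.35 × 100 = 138.9507

139.0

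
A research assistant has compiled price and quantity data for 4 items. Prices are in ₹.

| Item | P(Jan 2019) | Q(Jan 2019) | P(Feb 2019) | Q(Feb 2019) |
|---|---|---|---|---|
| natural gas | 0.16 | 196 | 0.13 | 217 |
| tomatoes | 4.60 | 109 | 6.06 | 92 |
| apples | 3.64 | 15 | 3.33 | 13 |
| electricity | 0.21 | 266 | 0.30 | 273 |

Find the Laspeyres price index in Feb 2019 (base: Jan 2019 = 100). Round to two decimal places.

Laspeyres price index uses base-period quantities as weights.
ΣP(Feb 2019)·Q(Jan 2019) = 0.13×196 + 6.06×109 + 3.33×15 + 0.30×266 = 25.48 + 660.54 + 49.95 + 79.8 = 815.77
ΣP(Jan 2019)·Q(Jan 2019) = 0.16×196 + 4.60×109 + 3.64×15 + 0.21×266 = 31.36 + 501.4 + 54.6 + 55.86 = 643.22
Index = 815.77 / 643.22 × 100 = 126.8260

126.83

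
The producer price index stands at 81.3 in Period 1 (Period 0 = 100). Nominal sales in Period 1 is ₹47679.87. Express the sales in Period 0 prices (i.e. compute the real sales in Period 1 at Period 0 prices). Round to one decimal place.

Real = Nominal ÷ (Index/100) = 47679.87 ÷ (81.3/100)
     = 47679.87 ÷ 0.813 = 58646.8266

58646.8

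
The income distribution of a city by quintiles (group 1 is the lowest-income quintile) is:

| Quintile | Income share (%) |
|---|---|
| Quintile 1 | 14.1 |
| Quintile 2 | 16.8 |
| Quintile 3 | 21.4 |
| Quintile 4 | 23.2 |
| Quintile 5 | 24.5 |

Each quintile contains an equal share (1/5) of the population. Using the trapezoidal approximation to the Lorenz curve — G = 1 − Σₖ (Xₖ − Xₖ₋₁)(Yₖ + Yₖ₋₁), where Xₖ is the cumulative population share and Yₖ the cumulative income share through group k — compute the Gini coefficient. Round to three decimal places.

0.109

Cumulative income shares Yₖ: 0.1410, 0.3090, 0.5230, 0.7550, 1.0000
Σ (Xₖ−Xₖ₋₁)(Yₖ+Yₖ₋₁) = (1/5)(0.1410+0.0000) + (1/5)(0.3090+0.1410) + (1/5)(0.5230+0.3090) + (1/5)(0.7550+0.5230) + (1/5)(1.0000+0.7550)
  = 0.0282 + 0.0900 + 0.1664 + 0.2556 + 0.3510 = 0.8912
G = 1 − 0.8912 = 0.1088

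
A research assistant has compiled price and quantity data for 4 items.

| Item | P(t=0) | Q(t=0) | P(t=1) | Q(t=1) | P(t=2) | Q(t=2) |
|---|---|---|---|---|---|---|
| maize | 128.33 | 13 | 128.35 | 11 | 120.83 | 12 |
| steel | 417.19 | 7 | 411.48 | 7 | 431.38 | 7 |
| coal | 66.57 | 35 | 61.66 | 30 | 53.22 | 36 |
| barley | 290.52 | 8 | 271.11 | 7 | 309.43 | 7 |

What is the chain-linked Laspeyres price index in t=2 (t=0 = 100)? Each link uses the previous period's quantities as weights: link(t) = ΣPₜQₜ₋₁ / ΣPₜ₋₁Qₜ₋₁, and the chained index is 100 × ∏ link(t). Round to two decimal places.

Link t=0→t=1:
ΣP(t=1)Q(t=0) = 128.35×13 + 411.48×7 + 61.66×35 + 271.11×8 = 1668.55 + 2880.36 + 2158.1 + 2168.88 = 8875.89
ΣP(t=0)Q(t=0) = 128.33×13 + 417.19×7 + 66.57×35 + 290.52×8 = 1668.29 + 2920.33 + 2329.95 + 2324.16 = 9242.73
link = 8875.89/9242.73 = 0.960310
Link t=1→t=2:
ΣP(t=2)Q(t=1) = 120.83×11 + 431.38×7 + 53.22×30 + 309.43×7 = 1329.13 + 3019.66 + 1596.6 + 2166.01 = 8111.4
ΣP(t=1)Q(t=1) = 128.35×11 + 411.48×7 + 61.66×30 + 271.11×7 = 1411.85 + 2880.36 + 1849.8 + 1897.77 = 8039.78
link = 8111.4/8039.78 = 1.008908
Chained index = 100 × 0.960310 × 1.008908 = 96.8865

96.89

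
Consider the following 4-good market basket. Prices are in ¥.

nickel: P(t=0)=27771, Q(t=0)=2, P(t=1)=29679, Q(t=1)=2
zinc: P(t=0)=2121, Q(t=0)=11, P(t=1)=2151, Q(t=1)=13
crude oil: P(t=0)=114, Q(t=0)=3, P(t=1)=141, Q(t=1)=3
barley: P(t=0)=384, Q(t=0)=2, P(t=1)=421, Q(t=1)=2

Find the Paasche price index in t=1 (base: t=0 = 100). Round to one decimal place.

Paasche price index uses current-period quantities as weights.
ΣP(t=1)·Q(t=1) = 29679×2 + 2151×13 + 141×3 + 421×2 = 59358 + 27963 + 423 + 842 = 88586
ΣP(t=0)·Q(t=1) = 27771×2 + 2121×13 + 114×3 + 384×2 = 55542 + 27573 + 342 + 768 = 84225
Index = 88586 / 84225 × 100 = 105.1778

105.2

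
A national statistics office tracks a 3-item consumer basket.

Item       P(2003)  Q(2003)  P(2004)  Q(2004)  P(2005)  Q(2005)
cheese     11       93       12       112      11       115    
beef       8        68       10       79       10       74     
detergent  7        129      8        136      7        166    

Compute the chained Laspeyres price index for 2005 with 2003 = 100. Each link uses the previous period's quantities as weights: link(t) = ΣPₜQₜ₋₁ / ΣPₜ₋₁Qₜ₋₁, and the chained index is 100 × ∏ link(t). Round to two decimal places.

Link 2003→2004:
ΣP(2004)Q(2003) = 12×93 + 10×68 + 8×129 = 1116 + 680 + 1032 = 2828
ΣP(2003)Q(2003) = 11×93 + 8×68 + 7×129 = 1023 + 544 + 903 = 2470
link = 2828/2470 = 1.144939
Link 2004→2005:
ΣP(2005)Q(2004) = 11×112 + 10×79 + 7×136 = 1232 + 790 + 952 = 2974
ΣP(2004)Q(2004) = 12×112 + 10×79 + 8×136 = 1344 + 790 + 1088 = 3222
link = 2974/3222 = 0.923029
Chained index = 100 × 1.144939 × 0.923029 = 105.6812

105.68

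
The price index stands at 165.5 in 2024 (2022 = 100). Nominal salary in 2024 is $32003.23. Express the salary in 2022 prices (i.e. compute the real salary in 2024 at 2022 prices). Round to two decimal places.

Real = Nominal ÷ (Index/100) = 32003.23 ÷ (165.5/100)
     = 32003.23 ÷ 1.655 = 19337.2991

19337.30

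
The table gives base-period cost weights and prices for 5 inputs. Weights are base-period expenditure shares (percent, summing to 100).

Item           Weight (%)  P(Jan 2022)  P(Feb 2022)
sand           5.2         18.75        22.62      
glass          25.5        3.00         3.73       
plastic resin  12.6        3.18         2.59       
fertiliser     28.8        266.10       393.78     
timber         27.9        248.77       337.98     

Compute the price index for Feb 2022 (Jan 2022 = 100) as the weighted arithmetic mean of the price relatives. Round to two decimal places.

128.76

sand: 5.2 × (22.62/18.75) = 5.2 × 1.206400 = 6.2733
glass: 25.5 × (3.73/3.00) = 25.5 × 1.243333 = 31.7050
plastic resin: 12.6 × (2.59/3.18) = 12.6 × 0.814465 = 10.2623
fertiliser: 28.8 × (393.78/266.10) = 28.8 × 1.479820 = 42.6188
timber: 27.9 × (337.98/248.77) = 27.9 × 1.358604 = 37.9051
Index = Σ wᵢ·(p₁ᵢ/p₀ᵢ) = 6.2733 + 31.7050 + 10.2623 + 42.6188 + 37.9051 = 128.7644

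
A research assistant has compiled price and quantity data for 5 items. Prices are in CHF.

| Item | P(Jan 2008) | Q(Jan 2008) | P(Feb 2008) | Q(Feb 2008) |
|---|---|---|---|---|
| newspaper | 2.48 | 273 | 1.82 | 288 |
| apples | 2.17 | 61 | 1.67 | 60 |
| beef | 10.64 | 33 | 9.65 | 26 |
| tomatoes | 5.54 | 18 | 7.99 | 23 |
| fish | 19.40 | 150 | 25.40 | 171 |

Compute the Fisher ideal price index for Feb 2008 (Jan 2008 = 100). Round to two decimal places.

Laspeyres component (base-period weights):
ΣP(Feb 2008)Q(Jan 2008) = 1.82×273 + 1.67×61 + 9.65×33 + 7.99×18 + 25.40×150 = 496.86 + 101.87 + 318.45 + 143.82 + 3810 = 4871
ΣP(Jan 2008)Q(Jan 2008) = 2.48×273 + 2.17×61 + 10.64×33 + 5.54×18 + 19.40×150 = 677.04 + 132.37 + 351.12 + 99.72 + 2910 = 4170.25
L = 4871 / 4170.25 × 100 = 116.8035
Paasche component (current-period weights):
ΣP(Feb 2008)Q(Feb 2008) = 1.82×288 + 1.67×60 + 9.65×26 + 7.99×23 + 25.40×171 = 524.16 + 100.2 + 250.9 + 183.77 + 4343.4 = 5402.43
ΣP(Jan 2008)Q(Feb 2008) = 2.48×288 + 2.17×60 + 10.64×26 + 5.54×23 + 19.40×171 = 714.24 + 130.2 + 276.64 + 127.42 + 3317.4 = 4565.9
P = 5402.43 / 4565.9 × 100 = 118.3213
Fisher = √(L × P) = √(116.8035 × 118.3213) = 117.5600

117.56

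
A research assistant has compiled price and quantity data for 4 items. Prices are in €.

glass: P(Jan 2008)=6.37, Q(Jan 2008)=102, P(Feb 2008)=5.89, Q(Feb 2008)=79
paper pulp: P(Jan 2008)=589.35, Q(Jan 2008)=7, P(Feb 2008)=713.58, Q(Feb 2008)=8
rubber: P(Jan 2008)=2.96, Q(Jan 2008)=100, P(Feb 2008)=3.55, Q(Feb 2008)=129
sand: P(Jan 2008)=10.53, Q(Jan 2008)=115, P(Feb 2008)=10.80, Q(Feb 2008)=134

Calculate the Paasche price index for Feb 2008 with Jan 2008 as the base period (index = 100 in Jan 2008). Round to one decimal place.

115.2

Paasche price index uses current-period quantities as weights.
ΣP(Feb 2008)·Q(Feb 2008) = 5.89×79 + 713.58×8 + 3.55×129 + 10.80×134 = 465.31 + 5708.64 + 457.95 + 1447.2 = 8079.1
ΣP(Jan 2008)·Q(Feb 2008) = 6.37×79 + 589.35×8 + 2.96×129 + 10.53×134 = 503.23 + 4714.8 + 381.84 + 1411.02 = 7010.89
Index = 8079.1 / 7010.89 × 100 = 115.2364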